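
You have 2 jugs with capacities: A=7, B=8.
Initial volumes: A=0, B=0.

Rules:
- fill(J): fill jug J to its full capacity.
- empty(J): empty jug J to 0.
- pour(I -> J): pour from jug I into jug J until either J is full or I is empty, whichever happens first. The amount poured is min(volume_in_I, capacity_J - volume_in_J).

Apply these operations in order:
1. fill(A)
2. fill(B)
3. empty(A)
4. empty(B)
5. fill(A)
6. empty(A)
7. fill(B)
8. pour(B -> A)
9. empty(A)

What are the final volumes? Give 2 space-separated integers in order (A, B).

Step 1: fill(A) -> (A=7 B=0)
Step 2: fill(B) -> (A=7 B=8)
Step 3: empty(A) -> (A=0 B=8)
Step 4: empty(B) -> (A=0 B=0)
Step 5: fill(A) -> (A=7 B=0)
Step 6: empty(A) -> (A=0 B=0)
Step 7: fill(B) -> (A=0 B=8)
Step 8: pour(B -> A) -> (A=7 B=1)
Step 9: empty(A) -> (A=0 B=1)

Answer: 0 1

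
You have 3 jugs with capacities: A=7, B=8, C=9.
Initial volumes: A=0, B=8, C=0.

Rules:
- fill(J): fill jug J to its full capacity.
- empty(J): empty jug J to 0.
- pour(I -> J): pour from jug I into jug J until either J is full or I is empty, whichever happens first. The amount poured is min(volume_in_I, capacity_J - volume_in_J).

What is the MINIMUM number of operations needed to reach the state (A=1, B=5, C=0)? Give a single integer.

Answer: 8

Derivation:
BFS from (A=0, B=8, C=0). One shortest path:
  1. fill(A) -> (A=7 B=8 C=0)
  2. pour(A -> C) -> (A=0 B=8 C=7)
  3. pour(B -> A) -> (A=7 B=1 C=7)
  4. pour(A -> C) -> (A=5 B=1 C=9)
  5. empty(C) -> (A=5 B=1 C=0)
  6. pour(A -> C) -> (A=0 B=1 C=5)
  7. pour(B -> A) -> (A=1 B=0 C=5)
  8. pour(C -> B) -> (A=1 B=5 C=0)
Reached target in 8 moves.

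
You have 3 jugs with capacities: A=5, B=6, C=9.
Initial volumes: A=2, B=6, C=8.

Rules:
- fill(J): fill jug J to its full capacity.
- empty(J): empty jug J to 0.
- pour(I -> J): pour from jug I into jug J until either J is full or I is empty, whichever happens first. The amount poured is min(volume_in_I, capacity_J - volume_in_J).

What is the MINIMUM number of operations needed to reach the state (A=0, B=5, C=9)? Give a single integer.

BFS from (A=2, B=6, C=8). One shortest path:
  1. empty(A) -> (A=0 B=6 C=8)
  2. pour(B -> C) -> (A=0 B=5 C=9)
Reached target in 2 moves.

Answer: 2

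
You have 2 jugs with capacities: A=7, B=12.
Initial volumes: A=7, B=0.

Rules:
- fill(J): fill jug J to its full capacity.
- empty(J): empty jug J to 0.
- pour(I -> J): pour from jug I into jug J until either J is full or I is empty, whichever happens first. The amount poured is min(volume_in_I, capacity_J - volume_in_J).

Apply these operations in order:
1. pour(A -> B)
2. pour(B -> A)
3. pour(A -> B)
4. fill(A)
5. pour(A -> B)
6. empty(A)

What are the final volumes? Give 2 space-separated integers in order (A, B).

Step 1: pour(A -> B) -> (A=0 B=7)
Step 2: pour(B -> A) -> (A=7 B=0)
Step 3: pour(A -> B) -> (A=0 B=7)
Step 4: fill(A) -> (A=7 B=7)
Step 5: pour(A -> B) -> (A=2 B=12)
Step 6: empty(A) -> (A=0 B=12)

Answer: 0 12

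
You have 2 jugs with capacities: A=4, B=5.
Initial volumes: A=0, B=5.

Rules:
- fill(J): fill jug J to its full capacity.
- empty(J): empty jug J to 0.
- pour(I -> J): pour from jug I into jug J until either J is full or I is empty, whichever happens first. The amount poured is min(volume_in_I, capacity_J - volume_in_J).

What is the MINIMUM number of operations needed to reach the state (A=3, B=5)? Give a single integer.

BFS from (A=0, B=5). One shortest path:
  1. fill(A) -> (A=4 B=5)
  2. empty(B) -> (A=4 B=0)
  3. pour(A -> B) -> (A=0 B=4)
  4. fill(A) -> (A=4 B=4)
  5. pour(A -> B) -> (A=3 B=5)
Reached target in 5 moves.

Answer: 5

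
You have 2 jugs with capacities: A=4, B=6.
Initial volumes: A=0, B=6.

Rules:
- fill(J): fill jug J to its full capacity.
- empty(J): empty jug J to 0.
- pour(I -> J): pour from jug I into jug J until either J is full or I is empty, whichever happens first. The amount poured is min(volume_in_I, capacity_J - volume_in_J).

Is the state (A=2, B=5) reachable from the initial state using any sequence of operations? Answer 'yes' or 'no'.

BFS explored all 10 reachable states.
Reachable set includes: (0,0), (0,2), (0,4), (0,6), (2,0), (2,6), (4,0), (4,2), (4,4), (4,6)
Target (A=2, B=5) not in reachable set → no.

Answer: no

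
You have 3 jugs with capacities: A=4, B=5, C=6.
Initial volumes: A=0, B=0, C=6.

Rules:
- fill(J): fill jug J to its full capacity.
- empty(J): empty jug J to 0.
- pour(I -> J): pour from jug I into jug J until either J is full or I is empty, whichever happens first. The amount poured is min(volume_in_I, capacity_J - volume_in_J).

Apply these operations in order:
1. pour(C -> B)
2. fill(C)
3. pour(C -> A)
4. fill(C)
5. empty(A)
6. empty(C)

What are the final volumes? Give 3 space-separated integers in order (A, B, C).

Step 1: pour(C -> B) -> (A=0 B=5 C=1)
Step 2: fill(C) -> (A=0 B=5 C=6)
Step 3: pour(C -> A) -> (A=4 B=5 C=2)
Step 4: fill(C) -> (A=4 B=5 C=6)
Step 5: empty(A) -> (A=0 B=5 C=6)
Step 6: empty(C) -> (A=0 B=5 C=0)

Answer: 0 5 0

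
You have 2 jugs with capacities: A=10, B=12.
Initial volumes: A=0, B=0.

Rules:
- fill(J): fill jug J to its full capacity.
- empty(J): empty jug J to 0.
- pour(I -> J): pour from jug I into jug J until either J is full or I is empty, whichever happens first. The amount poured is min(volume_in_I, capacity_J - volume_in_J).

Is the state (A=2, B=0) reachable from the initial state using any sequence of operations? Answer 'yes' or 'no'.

BFS from (A=0, B=0):
  1. fill(B) -> (A=0 B=12)
  2. pour(B -> A) -> (A=10 B=2)
  3. empty(A) -> (A=0 B=2)
  4. pour(B -> A) -> (A=2 B=0)
Target reached → yes.

Answer: yes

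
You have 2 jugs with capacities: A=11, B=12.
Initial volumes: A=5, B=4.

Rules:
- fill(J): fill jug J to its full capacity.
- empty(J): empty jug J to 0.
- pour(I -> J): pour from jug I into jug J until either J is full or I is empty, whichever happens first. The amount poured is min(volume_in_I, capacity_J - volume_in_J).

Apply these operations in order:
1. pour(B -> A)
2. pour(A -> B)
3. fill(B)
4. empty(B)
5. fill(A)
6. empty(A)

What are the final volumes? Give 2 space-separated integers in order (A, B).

Step 1: pour(B -> A) -> (A=9 B=0)
Step 2: pour(A -> B) -> (A=0 B=9)
Step 3: fill(B) -> (A=0 B=12)
Step 4: empty(B) -> (A=0 B=0)
Step 5: fill(A) -> (A=11 B=0)
Step 6: empty(A) -> (A=0 B=0)

Answer: 0 0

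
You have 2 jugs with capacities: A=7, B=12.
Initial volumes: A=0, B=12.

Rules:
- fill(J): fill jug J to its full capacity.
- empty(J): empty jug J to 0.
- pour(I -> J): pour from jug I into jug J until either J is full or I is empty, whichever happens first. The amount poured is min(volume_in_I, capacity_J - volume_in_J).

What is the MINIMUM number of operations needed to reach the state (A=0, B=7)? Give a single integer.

BFS from (A=0, B=12). One shortest path:
  1. fill(A) -> (A=7 B=12)
  2. empty(B) -> (A=7 B=0)
  3. pour(A -> B) -> (A=0 B=7)
Reached target in 3 moves.

Answer: 3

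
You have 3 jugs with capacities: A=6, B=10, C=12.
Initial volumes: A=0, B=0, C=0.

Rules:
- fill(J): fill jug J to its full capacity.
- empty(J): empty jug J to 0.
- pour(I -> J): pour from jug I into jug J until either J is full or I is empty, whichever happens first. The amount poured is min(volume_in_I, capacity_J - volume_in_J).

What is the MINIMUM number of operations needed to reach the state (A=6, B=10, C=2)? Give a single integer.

BFS from (A=0, B=0, C=0). One shortest path:
  1. fill(A) -> (A=6 B=0 C=0)
  2. fill(C) -> (A=6 B=0 C=12)
  3. pour(C -> B) -> (A=6 B=10 C=2)
Reached target in 3 moves.

Answer: 3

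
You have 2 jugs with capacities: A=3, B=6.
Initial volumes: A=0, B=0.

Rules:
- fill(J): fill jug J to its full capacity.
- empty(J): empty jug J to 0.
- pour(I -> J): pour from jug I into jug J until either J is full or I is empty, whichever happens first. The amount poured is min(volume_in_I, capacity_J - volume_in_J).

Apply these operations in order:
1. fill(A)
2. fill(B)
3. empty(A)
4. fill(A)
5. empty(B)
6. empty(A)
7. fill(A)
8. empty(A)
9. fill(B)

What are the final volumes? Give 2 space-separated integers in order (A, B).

Answer: 0 6

Derivation:
Step 1: fill(A) -> (A=3 B=0)
Step 2: fill(B) -> (A=3 B=6)
Step 3: empty(A) -> (A=0 B=6)
Step 4: fill(A) -> (A=3 B=6)
Step 5: empty(B) -> (A=3 B=0)
Step 6: empty(A) -> (A=0 B=0)
Step 7: fill(A) -> (A=3 B=0)
Step 8: empty(A) -> (A=0 B=0)
Step 9: fill(B) -> (A=0 B=6)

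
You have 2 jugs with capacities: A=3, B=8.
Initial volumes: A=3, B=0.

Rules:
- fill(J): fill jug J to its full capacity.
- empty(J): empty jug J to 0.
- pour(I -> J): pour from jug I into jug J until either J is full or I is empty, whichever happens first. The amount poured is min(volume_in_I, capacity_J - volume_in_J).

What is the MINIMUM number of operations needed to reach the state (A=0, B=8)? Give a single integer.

Answer: 2

Derivation:
BFS from (A=3, B=0). One shortest path:
  1. empty(A) -> (A=0 B=0)
  2. fill(B) -> (A=0 B=8)
Reached target in 2 moves.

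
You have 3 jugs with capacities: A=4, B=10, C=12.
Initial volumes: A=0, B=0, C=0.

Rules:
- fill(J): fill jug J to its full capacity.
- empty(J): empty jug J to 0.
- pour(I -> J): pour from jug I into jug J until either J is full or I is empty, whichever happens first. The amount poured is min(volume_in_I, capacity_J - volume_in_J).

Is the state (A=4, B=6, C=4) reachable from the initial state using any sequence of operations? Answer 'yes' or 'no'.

BFS from (A=0, B=0, C=0):
  1. fill(A) -> (A=4 B=0 C=0)
  2. fill(B) -> (A=4 B=10 C=0)
  3. pour(A -> C) -> (A=0 B=10 C=4)
  4. pour(B -> A) -> (A=4 B=6 C=4)
Target reached → yes.

Answer: yes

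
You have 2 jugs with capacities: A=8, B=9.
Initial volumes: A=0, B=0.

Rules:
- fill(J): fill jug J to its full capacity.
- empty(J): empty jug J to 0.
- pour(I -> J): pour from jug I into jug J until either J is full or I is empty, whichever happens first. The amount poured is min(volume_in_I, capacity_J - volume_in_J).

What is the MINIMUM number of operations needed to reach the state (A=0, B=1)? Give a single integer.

BFS from (A=0, B=0). One shortest path:
  1. fill(B) -> (A=0 B=9)
  2. pour(B -> A) -> (A=8 B=1)
  3. empty(A) -> (A=0 B=1)
Reached target in 3 moves.

Answer: 3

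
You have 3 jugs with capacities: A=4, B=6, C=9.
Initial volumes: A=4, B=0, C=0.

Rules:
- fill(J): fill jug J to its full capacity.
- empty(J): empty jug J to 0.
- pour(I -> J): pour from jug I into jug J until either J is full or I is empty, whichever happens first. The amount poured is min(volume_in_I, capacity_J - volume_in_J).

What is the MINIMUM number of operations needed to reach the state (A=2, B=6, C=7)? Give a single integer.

Answer: 7

Derivation:
BFS from (A=4, B=0, C=0). One shortest path:
  1. empty(A) -> (A=0 B=0 C=0)
  2. fill(C) -> (A=0 B=0 C=9)
  3. pour(C -> B) -> (A=0 B=6 C=3)
  4. pour(B -> A) -> (A=4 B=2 C=3)
  5. pour(A -> C) -> (A=0 B=2 C=7)
  6. pour(B -> A) -> (A=2 B=0 C=7)
  7. fill(B) -> (A=2 B=6 C=7)
Reached target in 7 moves.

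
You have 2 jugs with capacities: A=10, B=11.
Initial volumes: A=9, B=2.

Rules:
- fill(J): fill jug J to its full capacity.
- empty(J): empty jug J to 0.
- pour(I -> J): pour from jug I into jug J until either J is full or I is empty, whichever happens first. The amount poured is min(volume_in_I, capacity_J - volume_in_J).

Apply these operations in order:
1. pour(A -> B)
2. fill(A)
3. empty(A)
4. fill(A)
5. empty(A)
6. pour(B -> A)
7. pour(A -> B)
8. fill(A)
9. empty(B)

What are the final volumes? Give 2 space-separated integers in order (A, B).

Step 1: pour(A -> B) -> (A=0 B=11)
Step 2: fill(A) -> (A=10 B=11)
Step 3: empty(A) -> (A=0 B=11)
Step 4: fill(A) -> (A=10 B=11)
Step 5: empty(A) -> (A=0 B=11)
Step 6: pour(B -> A) -> (A=10 B=1)
Step 7: pour(A -> B) -> (A=0 B=11)
Step 8: fill(A) -> (A=10 B=11)
Step 9: empty(B) -> (A=10 B=0)

Answer: 10 0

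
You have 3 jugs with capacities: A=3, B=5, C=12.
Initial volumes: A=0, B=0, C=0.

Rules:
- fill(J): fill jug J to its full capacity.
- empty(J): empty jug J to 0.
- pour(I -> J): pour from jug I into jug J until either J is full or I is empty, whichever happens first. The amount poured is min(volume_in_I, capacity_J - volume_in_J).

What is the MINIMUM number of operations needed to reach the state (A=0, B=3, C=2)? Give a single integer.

BFS from (A=0, B=0, C=0). One shortest path:
  1. fill(B) -> (A=0 B=5 C=0)
  2. pour(B -> A) -> (A=3 B=2 C=0)
  3. pour(B -> C) -> (A=3 B=0 C=2)
  4. pour(A -> B) -> (A=0 B=3 C=2)
Reached target in 4 moves.

Answer: 4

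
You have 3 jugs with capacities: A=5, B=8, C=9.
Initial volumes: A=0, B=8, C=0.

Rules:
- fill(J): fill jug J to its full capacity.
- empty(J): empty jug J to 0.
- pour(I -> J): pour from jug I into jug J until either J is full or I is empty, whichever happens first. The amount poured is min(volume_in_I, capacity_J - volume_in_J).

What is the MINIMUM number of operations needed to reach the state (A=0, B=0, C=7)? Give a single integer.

Answer: 5

Derivation:
BFS from (A=0, B=8, C=0). One shortest path:
  1. pour(B -> C) -> (A=0 B=0 C=8)
  2. fill(B) -> (A=0 B=8 C=8)
  3. pour(B -> C) -> (A=0 B=7 C=9)
  4. empty(C) -> (A=0 B=7 C=0)
  5. pour(B -> C) -> (A=0 B=0 C=7)
Reached target in 5 moves.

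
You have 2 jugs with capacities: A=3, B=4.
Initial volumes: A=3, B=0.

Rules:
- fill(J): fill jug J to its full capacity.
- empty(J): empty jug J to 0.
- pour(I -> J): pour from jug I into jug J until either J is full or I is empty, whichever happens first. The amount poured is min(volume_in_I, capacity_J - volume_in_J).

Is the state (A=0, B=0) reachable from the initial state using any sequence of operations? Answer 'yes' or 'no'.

Answer: yes

Derivation:
BFS from (A=3, B=0):
  1. empty(A) -> (A=0 B=0)
Target reached → yes.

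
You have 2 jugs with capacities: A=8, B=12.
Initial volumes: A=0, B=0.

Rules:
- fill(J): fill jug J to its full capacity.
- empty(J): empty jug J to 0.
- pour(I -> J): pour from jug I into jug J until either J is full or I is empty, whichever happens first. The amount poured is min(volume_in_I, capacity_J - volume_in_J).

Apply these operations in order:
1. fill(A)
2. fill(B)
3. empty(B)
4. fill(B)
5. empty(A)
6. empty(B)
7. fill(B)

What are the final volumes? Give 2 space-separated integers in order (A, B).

Answer: 0 12

Derivation:
Step 1: fill(A) -> (A=8 B=0)
Step 2: fill(B) -> (A=8 B=12)
Step 3: empty(B) -> (A=8 B=0)
Step 4: fill(B) -> (A=8 B=12)
Step 5: empty(A) -> (A=0 B=12)
Step 6: empty(B) -> (A=0 B=0)
Step 7: fill(B) -> (A=0 B=12)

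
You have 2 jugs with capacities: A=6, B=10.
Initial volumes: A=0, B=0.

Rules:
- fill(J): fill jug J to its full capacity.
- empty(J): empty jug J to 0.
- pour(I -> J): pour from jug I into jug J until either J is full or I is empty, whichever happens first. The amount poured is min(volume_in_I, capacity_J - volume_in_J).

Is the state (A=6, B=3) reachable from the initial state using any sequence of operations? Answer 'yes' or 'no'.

BFS explored all 16 reachable states.
Reachable set includes: (0,0), (0,2), (0,4), (0,6), (0,8), (0,10), (2,0), (2,10), (4,0), (4,10), (6,0), (6,2) ...
Target (A=6, B=3) not in reachable set → no.

Answer: no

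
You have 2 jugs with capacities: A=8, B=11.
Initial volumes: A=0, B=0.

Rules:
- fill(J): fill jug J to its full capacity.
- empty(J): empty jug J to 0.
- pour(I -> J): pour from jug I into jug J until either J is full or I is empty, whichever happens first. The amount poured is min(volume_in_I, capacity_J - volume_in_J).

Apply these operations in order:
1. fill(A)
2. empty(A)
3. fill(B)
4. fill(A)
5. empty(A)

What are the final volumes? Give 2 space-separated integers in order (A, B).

Step 1: fill(A) -> (A=8 B=0)
Step 2: empty(A) -> (A=0 B=0)
Step 3: fill(B) -> (A=0 B=11)
Step 4: fill(A) -> (A=8 B=11)
Step 5: empty(A) -> (A=0 B=11)

Answer: 0 11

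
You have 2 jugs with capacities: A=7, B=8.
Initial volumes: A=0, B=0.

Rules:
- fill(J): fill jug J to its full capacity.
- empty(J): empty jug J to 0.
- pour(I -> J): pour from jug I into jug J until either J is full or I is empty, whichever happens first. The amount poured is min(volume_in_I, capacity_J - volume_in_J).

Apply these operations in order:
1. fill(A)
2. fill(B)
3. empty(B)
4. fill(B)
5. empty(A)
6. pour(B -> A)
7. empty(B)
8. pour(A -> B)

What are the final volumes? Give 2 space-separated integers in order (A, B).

Step 1: fill(A) -> (A=7 B=0)
Step 2: fill(B) -> (A=7 B=8)
Step 3: empty(B) -> (A=7 B=0)
Step 4: fill(B) -> (A=7 B=8)
Step 5: empty(A) -> (A=0 B=8)
Step 6: pour(B -> A) -> (A=7 B=1)
Step 7: empty(B) -> (A=7 B=0)
Step 8: pour(A -> B) -> (A=0 B=7)

Answer: 0 7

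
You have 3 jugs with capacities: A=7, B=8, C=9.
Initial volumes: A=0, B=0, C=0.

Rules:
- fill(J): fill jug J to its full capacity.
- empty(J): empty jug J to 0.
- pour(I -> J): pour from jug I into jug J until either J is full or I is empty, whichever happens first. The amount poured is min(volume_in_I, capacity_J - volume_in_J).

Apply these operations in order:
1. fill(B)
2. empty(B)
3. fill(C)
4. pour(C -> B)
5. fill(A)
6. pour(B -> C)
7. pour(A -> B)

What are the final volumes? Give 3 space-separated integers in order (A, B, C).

Answer: 0 7 9

Derivation:
Step 1: fill(B) -> (A=0 B=8 C=0)
Step 2: empty(B) -> (A=0 B=0 C=0)
Step 3: fill(C) -> (A=0 B=0 C=9)
Step 4: pour(C -> B) -> (A=0 B=8 C=1)
Step 5: fill(A) -> (A=7 B=8 C=1)
Step 6: pour(B -> C) -> (A=7 B=0 C=9)
Step 7: pour(A -> B) -> (A=0 B=7 C=9)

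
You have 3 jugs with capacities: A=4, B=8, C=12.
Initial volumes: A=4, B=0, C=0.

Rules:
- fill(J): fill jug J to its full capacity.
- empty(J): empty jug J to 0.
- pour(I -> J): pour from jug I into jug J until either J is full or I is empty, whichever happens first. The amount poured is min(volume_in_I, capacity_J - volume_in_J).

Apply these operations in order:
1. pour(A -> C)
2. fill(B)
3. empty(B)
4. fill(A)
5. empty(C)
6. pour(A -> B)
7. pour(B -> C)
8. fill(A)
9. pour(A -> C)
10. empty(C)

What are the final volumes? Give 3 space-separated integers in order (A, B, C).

Step 1: pour(A -> C) -> (A=0 B=0 C=4)
Step 2: fill(B) -> (A=0 B=8 C=4)
Step 3: empty(B) -> (A=0 B=0 C=4)
Step 4: fill(A) -> (A=4 B=0 C=4)
Step 5: empty(C) -> (A=4 B=0 C=0)
Step 6: pour(A -> B) -> (A=0 B=4 C=0)
Step 7: pour(B -> C) -> (A=0 B=0 C=4)
Step 8: fill(A) -> (A=4 B=0 C=4)
Step 9: pour(A -> C) -> (A=0 B=0 C=8)
Step 10: empty(C) -> (A=0 B=0 C=0)

Answer: 0 0 0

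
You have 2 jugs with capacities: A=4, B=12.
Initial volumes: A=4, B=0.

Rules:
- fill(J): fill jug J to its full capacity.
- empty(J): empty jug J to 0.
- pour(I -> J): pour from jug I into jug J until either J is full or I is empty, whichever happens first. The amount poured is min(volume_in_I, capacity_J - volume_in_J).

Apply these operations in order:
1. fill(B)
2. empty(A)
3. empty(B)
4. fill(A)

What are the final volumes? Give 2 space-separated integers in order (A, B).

Answer: 4 0

Derivation:
Step 1: fill(B) -> (A=4 B=12)
Step 2: empty(A) -> (A=0 B=12)
Step 3: empty(B) -> (A=0 B=0)
Step 4: fill(A) -> (A=4 B=0)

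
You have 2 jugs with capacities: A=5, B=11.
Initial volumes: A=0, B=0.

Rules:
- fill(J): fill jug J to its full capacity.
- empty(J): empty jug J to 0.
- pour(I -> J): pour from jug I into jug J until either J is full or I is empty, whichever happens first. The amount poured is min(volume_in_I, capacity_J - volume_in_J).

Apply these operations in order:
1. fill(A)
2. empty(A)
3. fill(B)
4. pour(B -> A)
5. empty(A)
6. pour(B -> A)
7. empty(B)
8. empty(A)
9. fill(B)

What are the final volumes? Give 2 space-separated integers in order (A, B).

Answer: 0 11

Derivation:
Step 1: fill(A) -> (A=5 B=0)
Step 2: empty(A) -> (A=0 B=0)
Step 3: fill(B) -> (A=0 B=11)
Step 4: pour(B -> A) -> (A=5 B=6)
Step 5: empty(A) -> (A=0 B=6)
Step 6: pour(B -> A) -> (A=5 B=1)
Step 7: empty(B) -> (A=5 B=0)
Step 8: empty(A) -> (A=0 B=0)
Step 9: fill(B) -> (A=0 B=11)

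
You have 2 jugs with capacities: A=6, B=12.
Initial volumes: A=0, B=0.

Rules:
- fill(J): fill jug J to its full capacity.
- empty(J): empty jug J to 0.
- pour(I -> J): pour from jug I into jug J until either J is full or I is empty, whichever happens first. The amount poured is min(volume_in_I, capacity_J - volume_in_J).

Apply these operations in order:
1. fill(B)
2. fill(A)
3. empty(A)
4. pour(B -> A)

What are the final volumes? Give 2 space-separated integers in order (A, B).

Answer: 6 6

Derivation:
Step 1: fill(B) -> (A=0 B=12)
Step 2: fill(A) -> (A=6 B=12)
Step 3: empty(A) -> (A=0 B=12)
Step 4: pour(B -> A) -> (A=6 B=6)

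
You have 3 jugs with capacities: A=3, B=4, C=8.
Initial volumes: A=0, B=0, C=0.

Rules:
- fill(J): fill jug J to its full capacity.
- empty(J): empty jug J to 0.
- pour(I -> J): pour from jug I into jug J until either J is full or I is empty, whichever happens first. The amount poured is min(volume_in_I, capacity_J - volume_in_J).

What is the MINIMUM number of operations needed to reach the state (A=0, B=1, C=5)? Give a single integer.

Answer: 6

Derivation:
BFS from (A=0, B=0, C=0). One shortest path:
  1. fill(B) -> (A=0 B=4 C=0)
  2. fill(C) -> (A=0 B=4 C=8)
  3. pour(B -> A) -> (A=3 B=1 C=8)
  4. empty(A) -> (A=0 B=1 C=8)
  5. pour(C -> A) -> (A=3 B=1 C=5)
  6. empty(A) -> (A=0 B=1 C=5)
Reached target in 6 moves.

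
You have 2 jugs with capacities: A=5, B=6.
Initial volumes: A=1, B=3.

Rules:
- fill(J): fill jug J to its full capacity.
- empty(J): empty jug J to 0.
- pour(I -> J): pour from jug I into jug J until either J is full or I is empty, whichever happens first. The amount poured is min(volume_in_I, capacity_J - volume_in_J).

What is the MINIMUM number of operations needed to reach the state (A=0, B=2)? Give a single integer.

BFS from (A=1, B=3). One shortest path:
  1. fill(B) -> (A=1 B=6)
  2. pour(B -> A) -> (A=5 B=2)
  3. empty(A) -> (A=0 B=2)
Reached target in 3 moves.

Answer: 3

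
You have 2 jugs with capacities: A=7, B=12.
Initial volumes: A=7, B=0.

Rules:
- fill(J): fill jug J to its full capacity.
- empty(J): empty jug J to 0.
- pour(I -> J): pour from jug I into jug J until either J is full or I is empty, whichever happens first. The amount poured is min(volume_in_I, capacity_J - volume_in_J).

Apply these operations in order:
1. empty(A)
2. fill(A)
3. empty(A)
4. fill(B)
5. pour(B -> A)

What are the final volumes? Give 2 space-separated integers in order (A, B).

Step 1: empty(A) -> (A=0 B=0)
Step 2: fill(A) -> (A=7 B=0)
Step 3: empty(A) -> (A=0 B=0)
Step 4: fill(B) -> (A=0 B=12)
Step 5: pour(B -> A) -> (A=7 B=5)

Answer: 7 5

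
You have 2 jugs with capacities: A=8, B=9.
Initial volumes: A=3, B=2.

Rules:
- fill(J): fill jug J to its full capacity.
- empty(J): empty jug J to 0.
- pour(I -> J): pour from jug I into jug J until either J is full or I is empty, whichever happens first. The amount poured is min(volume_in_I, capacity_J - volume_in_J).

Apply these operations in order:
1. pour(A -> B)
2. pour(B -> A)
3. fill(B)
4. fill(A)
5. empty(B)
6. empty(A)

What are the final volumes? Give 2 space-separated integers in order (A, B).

Answer: 0 0

Derivation:
Step 1: pour(A -> B) -> (A=0 B=5)
Step 2: pour(B -> A) -> (A=5 B=0)
Step 3: fill(B) -> (A=5 B=9)
Step 4: fill(A) -> (A=8 B=9)
Step 5: empty(B) -> (A=8 B=0)
Step 6: empty(A) -> (A=0 B=0)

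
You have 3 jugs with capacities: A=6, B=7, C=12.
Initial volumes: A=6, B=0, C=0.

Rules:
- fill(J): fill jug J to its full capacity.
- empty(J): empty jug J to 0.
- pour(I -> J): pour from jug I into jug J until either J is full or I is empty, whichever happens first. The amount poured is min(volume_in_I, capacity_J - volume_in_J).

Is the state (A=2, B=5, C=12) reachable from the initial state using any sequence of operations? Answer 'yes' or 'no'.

Answer: yes

Derivation:
BFS from (A=6, B=0, C=0):
  1. fill(B) -> (A=6 B=7 C=0)
  2. pour(B -> C) -> (A=6 B=0 C=7)
  3. pour(A -> B) -> (A=0 B=6 C=7)
  4. pour(C -> A) -> (A=6 B=6 C=1)
  5. pour(A -> B) -> (A=5 B=7 C=1)
  6. pour(B -> C) -> (A=5 B=0 C=8)
  7. pour(A -> B) -> (A=0 B=5 C=8)
  8. fill(A) -> (A=6 B=5 C=8)
  9. pour(A -> C) -> (A=2 B=5 C=12)
Target reached → yes.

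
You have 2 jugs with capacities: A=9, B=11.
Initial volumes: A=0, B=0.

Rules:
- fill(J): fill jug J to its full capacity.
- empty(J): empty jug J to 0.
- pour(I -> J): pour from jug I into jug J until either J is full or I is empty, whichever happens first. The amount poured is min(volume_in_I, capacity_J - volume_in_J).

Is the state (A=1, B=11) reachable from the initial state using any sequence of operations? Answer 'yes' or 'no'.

BFS from (A=0, B=0):
  1. fill(A) -> (A=9 B=0)
  2. pour(A -> B) -> (A=0 B=9)
  3. fill(A) -> (A=9 B=9)
  4. pour(A -> B) -> (A=7 B=11)
  5. empty(B) -> (A=7 B=0)
  6. pour(A -> B) -> (A=0 B=7)
  7. fill(A) -> (A=9 B=7)
  8. pour(A -> B) -> (A=5 B=11)
  9. empty(B) -> (A=5 B=0)
  10. pour(A -> B) -> (A=0 B=5)
  11. fill(A) -> (A=9 B=5)
  12. pour(A -> B) -> (A=3 B=11)
  13. empty(B) -> (A=3 B=0)
  14. pour(A -> B) -> (A=0 B=3)
  15. fill(A) -> (A=9 B=3)
  16. pour(A -> B) -> (A=1 B=11)
Target reached → yes.

Answer: yes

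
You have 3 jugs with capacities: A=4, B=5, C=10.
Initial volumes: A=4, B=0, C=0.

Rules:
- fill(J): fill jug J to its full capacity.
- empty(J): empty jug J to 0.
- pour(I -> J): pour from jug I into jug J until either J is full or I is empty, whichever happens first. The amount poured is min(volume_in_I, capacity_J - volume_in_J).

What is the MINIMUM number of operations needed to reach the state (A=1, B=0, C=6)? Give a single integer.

BFS from (A=4, B=0, C=0). One shortest path:
  1. empty(A) -> (A=0 B=0 C=0)
  2. fill(B) -> (A=0 B=5 C=0)
  3. fill(C) -> (A=0 B=5 C=10)
  4. pour(B -> A) -> (A=4 B=1 C=10)
  5. empty(A) -> (A=0 B=1 C=10)
  6. pour(C -> A) -> (A=4 B=1 C=6)
  7. empty(A) -> (A=0 B=1 C=6)
  8. pour(B -> A) -> (A=1 B=0 C=6)
Reached target in 8 moves.

Answer: 8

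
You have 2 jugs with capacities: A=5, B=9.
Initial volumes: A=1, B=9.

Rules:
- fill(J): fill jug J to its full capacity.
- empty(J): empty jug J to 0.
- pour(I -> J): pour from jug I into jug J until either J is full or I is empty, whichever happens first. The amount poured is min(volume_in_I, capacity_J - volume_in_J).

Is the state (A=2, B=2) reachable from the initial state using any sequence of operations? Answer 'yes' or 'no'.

Answer: no

Derivation:
BFS explored all 28 reachable states.
Reachable set includes: (0,0), (0,1), (0,2), (0,3), (0,4), (0,5), (0,6), (0,7), (0,8), (0,9), (1,0), (1,9) ...
Target (A=2, B=2) not in reachable set → no.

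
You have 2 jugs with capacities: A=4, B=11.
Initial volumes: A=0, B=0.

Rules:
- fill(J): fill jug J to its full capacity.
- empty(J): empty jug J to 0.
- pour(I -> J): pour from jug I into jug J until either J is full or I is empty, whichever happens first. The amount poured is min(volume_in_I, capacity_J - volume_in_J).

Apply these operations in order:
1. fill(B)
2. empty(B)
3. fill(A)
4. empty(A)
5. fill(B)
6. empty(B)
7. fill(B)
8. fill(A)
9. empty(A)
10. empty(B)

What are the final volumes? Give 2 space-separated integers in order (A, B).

Answer: 0 0

Derivation:
Step 1: fill(B) -> (A=0 B=11)
Step 2: empty(B) -> (A=0 B=0)
Step 3: fill(A) -> (A=4 B=0)
Step 4: empty(A) -> (A=0 B=0)
Step 5: fill(B) -> (A=0 B=11)
Step 6: empty(B) -> (A=0 B=0)
Step 7: fill(B) -> (A=0 B=11)
Step 8: fill(A) -> (A=4 B=11)
Step 9: empty(A) -> (A=0 B=11)
Step 10: empty(B) -> (A=0 B=0)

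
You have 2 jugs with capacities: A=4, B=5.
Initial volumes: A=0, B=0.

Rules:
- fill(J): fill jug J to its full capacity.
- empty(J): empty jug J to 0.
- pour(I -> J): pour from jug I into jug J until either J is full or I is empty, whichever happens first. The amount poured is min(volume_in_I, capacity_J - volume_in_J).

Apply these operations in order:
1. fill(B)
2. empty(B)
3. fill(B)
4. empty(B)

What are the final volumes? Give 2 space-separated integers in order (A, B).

Answer: 0 0

Derivation:
Step 1: fill(B) -> (A=0 B=5)
Step 2: empty(B) -> (A=0 B=0)
Step 3: fill(B) -> (A=0 B=5)
Step 4: empty(B) -> (A=0 B=0)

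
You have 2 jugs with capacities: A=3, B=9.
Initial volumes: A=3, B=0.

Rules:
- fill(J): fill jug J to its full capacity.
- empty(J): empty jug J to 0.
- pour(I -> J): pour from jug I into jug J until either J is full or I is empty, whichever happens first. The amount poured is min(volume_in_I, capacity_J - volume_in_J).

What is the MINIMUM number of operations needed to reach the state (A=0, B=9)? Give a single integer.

Answer: 2

Derivation:
BFS from (A=3, B=0). One shortest path:
  1. empty(A) -> (A=0 B=0)
  2. fill(B) -> (A=0 B=9)
Reached target in 2 moves.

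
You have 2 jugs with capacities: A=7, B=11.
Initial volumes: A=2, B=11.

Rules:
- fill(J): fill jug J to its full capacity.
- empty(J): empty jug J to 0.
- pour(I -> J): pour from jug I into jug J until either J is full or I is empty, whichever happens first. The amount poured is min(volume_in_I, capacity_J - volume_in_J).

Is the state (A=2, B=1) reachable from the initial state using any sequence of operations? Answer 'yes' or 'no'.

Answer: no

Derivation:
BFS explored all 36 reachable states.
Reachable set includes: (0,0), (0,1), (0,2), (0,3), (0,4), (0,5), (0,6), (0,7), (0,8), (0,9), (0,10), (0,11) ...
Target (A=2, B=1) not in reachable set → no.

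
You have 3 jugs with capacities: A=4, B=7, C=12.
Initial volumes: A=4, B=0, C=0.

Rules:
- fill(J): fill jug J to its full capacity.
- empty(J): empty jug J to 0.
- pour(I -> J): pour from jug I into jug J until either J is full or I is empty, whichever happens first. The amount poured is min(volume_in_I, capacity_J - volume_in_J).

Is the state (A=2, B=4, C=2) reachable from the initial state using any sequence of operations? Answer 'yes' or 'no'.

Answer: no

Derivation:
BFS explored all 322 reachable states.
Reachable set includes: (0,0,0), (0,0,1), (0,0,2), (0,0,3), (0,0,4), (0,0,5), (0,0,6), (0,0,7), (0,0,8), (0,0,9), (0,0,10), (0,0,11) ...
Target (A=2, B=4, C=2) not in reachable set → no.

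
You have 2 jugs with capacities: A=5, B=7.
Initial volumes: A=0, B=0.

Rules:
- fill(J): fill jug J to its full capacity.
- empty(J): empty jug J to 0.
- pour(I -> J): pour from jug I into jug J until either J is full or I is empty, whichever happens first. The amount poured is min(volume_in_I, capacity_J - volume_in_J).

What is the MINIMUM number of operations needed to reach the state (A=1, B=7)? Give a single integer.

Answer: 8

Derivation:
BFS from (A=0, B=0). One shortest path:
  1. fill(A) -> (A=5 B=0)
  2. pour(A -> B) -> (A=0 B=5)
  3. fill(A) -> (A=5 B=5)
  4. pour(A -> B) -> (A=3 B=7)
  5. empty(B) -> (A=3 B=0)
  6. pour(A -> B) -> (A=0 B=3)
  7. fill(A) -> (A=5 B=3)
  8. pour(A -> B) -> (A=1 B=7)
Reached target in 8 moves.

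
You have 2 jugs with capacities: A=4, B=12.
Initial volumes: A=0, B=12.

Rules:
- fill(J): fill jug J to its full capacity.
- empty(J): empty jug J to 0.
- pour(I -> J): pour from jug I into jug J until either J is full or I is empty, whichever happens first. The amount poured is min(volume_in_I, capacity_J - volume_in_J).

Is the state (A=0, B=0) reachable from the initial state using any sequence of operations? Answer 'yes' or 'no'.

Answer: yes

Derivation:
BFS from (A=0, B=12):
  1. empty(B) -> (A=0 B=0)
Target reached → yes.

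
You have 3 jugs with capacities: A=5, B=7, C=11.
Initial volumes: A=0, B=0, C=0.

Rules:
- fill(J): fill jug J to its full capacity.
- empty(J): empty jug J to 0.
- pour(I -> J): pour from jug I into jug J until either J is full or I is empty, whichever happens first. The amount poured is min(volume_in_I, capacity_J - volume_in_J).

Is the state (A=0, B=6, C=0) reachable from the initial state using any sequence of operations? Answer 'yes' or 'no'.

Answer: yes

Derivation:
BFS from (A=0, B=0, C=0):
  1. fill(C) -> (A=0 B=0 C=11)
  2. pour(C -> A) -> (A=5 B=0 C=6)
  3. empty(A) -> (A=0 B=0 C=6)
  4. pour(C -> B) -> (A=0 B=6 C=0)
Target reached → yes.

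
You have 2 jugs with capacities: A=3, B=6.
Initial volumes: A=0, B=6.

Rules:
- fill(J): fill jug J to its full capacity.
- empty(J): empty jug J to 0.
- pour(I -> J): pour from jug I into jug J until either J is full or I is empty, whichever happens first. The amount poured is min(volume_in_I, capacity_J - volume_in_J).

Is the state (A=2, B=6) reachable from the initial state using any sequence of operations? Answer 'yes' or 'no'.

BFS explored all 6 reachable states.
Reachable set includes: (0,0), (0,3), (0,6), (3,0), (3,3), (3,6)
Target (A=2, B=6) not in reachable set → no.

Answer: no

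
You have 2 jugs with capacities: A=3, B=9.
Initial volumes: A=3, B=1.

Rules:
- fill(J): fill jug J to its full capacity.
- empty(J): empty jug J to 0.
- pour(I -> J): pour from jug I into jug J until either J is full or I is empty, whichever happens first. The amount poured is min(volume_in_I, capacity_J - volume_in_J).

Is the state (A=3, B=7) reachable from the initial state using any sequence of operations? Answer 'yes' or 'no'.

Answer: yes

Derivation:
BFS from (A=3, B=1):
  1. empty(A) -> (A=0 B=1)
  2. pour(B -> A) -> (A=1 B=0)
  3. fill(B) -> (A=1 B=9)
  4. pour(B -> A) -> (A=3 B=7)
Target reached → yes.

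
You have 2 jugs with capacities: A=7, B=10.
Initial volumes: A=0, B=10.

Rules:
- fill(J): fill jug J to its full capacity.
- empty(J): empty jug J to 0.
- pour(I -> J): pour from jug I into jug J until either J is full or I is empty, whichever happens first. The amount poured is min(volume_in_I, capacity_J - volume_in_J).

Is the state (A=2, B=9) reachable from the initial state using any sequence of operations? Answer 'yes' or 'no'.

Answer: no

Derivation:
BFS explored all 34 reachable states.
Reachable set includes: (0,0), (0,1), (0,2), (0,3), (0,4), (0,5), (0,6), (0,7), (0,8), (0,9), (0,10), (1,0) ...
Target (A=2, B=9) not in reachable set → no.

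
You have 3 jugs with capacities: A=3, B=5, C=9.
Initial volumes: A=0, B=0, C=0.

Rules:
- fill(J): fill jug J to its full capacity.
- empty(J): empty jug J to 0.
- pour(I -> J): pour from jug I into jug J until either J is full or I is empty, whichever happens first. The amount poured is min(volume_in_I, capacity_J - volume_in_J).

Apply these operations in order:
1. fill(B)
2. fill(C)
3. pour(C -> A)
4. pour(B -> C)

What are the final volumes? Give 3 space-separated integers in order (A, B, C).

Answer: 3 2 9

Derivation:
Step 1: fill(B) -> (A=0 B=5 C=0)
Step 2: fill(C) -> (A=0 B=5 C=9)
Step 3: pour(C -> A) -> (A=3 B=5 C=6)
Step 4: pour(B -> C) -> (A=3 B=2 C=9)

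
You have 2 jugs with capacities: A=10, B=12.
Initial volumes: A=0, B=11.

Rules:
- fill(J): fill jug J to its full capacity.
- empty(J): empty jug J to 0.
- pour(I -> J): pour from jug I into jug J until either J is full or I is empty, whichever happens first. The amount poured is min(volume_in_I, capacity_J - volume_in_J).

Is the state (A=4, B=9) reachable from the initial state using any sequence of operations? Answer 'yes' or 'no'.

Answer: no

Derivation:
BFS explored all 44 reachable states.
Reachable set includes: (0,0), (0,1), (0,2), (0,3), (0,4), (0,5), (0,6), (0,7), (0,8), (0,9), (0,10), (0,11) ...
Target (A=4, B=9) not in reachable set → no.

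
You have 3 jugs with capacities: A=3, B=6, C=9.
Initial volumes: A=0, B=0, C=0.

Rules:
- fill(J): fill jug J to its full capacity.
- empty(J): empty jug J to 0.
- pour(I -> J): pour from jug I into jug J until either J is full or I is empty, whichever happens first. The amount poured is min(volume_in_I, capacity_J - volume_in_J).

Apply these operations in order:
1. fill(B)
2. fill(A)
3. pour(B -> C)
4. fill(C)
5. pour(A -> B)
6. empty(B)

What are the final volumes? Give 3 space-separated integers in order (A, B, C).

Answer: 0 0 9

Derivation:
Step 1: fill(B) -> (A=0 B=6 C=0)
Step 2: fill(A) -> (A=3 B=6 C=0)
Step 3: pour(B -> C) -> (A=3 B=0 C=6)
Step 4: fill(C) -> (A=3 B=0 C=9)
Step 5: pour(A -> B) -> (A=0 B=3 C=9)
Step 6: empty(B) -> (A=0 B=0 C=9)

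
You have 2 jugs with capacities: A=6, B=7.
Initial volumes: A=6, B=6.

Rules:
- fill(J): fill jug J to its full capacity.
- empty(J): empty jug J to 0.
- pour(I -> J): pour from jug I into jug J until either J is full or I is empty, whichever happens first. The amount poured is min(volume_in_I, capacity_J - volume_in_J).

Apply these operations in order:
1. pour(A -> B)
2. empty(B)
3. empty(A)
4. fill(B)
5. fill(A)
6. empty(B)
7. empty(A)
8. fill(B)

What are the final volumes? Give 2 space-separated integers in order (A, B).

Answer: 0 7

Derivation:
Step 1: pour(A -> B) -> (A=5 B=7)
Step 2: empty(B) -> (A=5 B=0)
Step 3: empty(A) -> (A=0 B=0)
Step 4: fill(B) -> (A=0 B=7)
Step 5: fill(A) -> (A=6 B=7)
Step 6: empty(B) -> (A=6 B=0)
Step 7: empty(A) -> (A=0 B=0)
Step 8: fill(B) -> (A=0 B=7)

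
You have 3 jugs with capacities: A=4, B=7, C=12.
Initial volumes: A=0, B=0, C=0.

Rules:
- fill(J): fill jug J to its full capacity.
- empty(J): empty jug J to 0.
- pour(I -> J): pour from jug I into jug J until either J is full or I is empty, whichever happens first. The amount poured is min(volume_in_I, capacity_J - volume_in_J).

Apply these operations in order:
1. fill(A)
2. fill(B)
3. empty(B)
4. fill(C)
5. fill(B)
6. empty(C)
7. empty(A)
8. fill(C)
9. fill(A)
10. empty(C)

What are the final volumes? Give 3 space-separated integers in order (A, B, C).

Step 1: fill(A) -> (A=4 B=0 C=0)
Step 2: fill(B) -> (A=4 B=7 C=0)
Step 3: empty(B) -> (A=4 B=0 C=0)
Step 4: fill(C) -> (A=4 B=0 C=12)
Step 5: fill(B) -> (A=4 B=7 C=12)
Step 6: empty(C) -> (A=4 B=7 C=0)
Step 7: empty(A) -> (A=0 B=7 C=0)
Step 8: fill(C) -> (A=0 B=7 C=12)
Step 9: fill(A) -> (A=4 B=7 C=12)
Step 10: empty(C) -> (A=4 B=7 C=0)

Answer: 4 7 0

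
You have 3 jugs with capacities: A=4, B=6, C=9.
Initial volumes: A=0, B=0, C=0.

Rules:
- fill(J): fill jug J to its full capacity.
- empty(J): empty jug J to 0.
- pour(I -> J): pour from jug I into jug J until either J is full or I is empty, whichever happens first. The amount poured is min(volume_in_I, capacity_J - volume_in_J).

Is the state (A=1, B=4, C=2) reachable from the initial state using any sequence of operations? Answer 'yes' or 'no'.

Answer: no

Derivation:
BFS explored all 230 reachable states.
Reachable set includes: (0,0,0), (0,0,1), (0,0,2), (0,0,3), (0,0,4), (0,0,5), (0,0,6), (0,0,7), (0,0,8), (0,0,9), (0,1,0), (0,1,1) ...
Target (A=1, B=4, C=2) not in reachable set → no.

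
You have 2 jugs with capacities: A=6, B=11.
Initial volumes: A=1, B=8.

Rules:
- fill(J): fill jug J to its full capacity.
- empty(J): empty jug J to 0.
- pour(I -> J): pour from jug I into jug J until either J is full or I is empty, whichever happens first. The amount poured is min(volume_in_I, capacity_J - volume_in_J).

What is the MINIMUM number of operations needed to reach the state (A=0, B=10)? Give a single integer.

Answer: 7

Derivation:
BFS from (A=1, B=8). One shortest path:
  1. pour(A -> B) -> (A=0 B=9)
  2. fill(A) -> (A=6 B=9)
  3. pour(A -> B) -> (A=4 B=11)
  4. empty(B) -> (A=4 B=0)
  5. pour(A -> B) -> (A=0 B=4)
  6. fill(A) -> (A=6 B=4)
  7. pour(A -> B) -> (A=0 B=10)
Reached target in 7 moves.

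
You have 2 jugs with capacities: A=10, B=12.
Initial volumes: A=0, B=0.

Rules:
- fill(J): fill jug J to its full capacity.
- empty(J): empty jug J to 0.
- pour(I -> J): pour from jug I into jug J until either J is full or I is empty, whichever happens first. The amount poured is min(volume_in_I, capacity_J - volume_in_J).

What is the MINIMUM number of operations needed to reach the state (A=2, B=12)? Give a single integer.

Answer: 5

Derivation:
BFS from (A=0, B=0). One shortest path:
  1. fill(B) -> (A=0 B=12)
  2. pour(B -> A) -> (A=10 B=2)
  3. empty(A) -> (A=0 B=2)
  4. pour(B -> A) -> (A=2 B=0)
  5. fill(B) -> (A=2 B=12)
Reached target in 5 moves.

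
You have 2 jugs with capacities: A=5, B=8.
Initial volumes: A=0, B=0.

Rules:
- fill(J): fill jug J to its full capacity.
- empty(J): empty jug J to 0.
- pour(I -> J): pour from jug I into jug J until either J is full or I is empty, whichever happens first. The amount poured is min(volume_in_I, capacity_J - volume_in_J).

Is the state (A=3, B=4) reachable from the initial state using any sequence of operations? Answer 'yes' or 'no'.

BFS explored all 26 reachable states.
Reachable set includes: (0,0), (0,1), (0,2), (0,3), (0,4), (0,5), (0,6), (0,7), (0,8), (1,0), (1,8), (2,0) ...
Target (A=3, B=4) not in reachable set → no.

Answer: no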